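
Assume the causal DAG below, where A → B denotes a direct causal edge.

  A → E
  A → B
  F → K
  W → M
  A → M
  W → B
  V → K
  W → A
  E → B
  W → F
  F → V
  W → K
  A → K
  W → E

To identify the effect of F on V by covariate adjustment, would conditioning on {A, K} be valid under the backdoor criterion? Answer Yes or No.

No

Backdoor paths from F to V (paths whose first edge points into F):
  P1: F <- W -> A -> K <- V
  P2: F <- W -> E <- A -> K <- V
  P3: F <- W -> E -> B <- A -> K <- V
  P4: F <- W -> M <- A -> K <- V
  P5: F <- W -> K <- V
  P6: F <- W -> B <- A -> K <- V
  P7: F <- W -> B <- E <- A -> K <- V
Condition 1 (no descendant of F in the set): FAILS — K is a descendant of F.
Condition 2 (every backdoor path blocked by {A, K}):
  P1: blocked at chain node A ∈ conditioning set.
  P2: blocked at collider E (neither it nor any descendant is in the conditioning set).
  P3: blocked at collider B (neither it nor any descendant is in the conditioning set).
  P4: blocked at collider M (neither it nor any descendant is in the conditioning set).
  P5: open — collider(s) K are conditioned on (or have a conditioned descendant) and no non-collider on the path is in the set.
  P6: blocked at collider B (neither it nor any descendant is in the conditioning set).
  P7: blocked at collider B (neither it nor any descendant is in the conditioning set).
{A, K} does not satisfy the backdoor criterion.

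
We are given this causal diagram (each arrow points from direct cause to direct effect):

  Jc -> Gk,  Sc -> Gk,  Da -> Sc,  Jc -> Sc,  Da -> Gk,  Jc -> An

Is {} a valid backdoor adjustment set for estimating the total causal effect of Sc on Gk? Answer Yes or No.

No

Backdoor paths from Sc to Gk (paths whose first edge points into Sc):
  P1: Sc <- Jc -> Gk
  P2: Sc <- Da -> Gk
Condition 1 (no descendant of Sc in the set): holds — descendants of Sc are {Gk}; none are in {}.
Condition 2 (every backdoor path blocked by {}):
  P1: open — no interior node is in the conditioning set.
  P2: open — no interior node is in the conditioning set.
{} does not satisfy the backdoor criterion.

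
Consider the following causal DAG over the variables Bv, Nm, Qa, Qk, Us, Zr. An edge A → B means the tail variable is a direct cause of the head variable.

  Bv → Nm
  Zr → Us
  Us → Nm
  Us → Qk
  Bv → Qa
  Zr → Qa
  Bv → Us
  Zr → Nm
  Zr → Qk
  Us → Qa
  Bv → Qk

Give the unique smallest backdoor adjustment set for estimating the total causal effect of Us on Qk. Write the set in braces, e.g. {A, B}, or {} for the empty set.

{Bv, Zr}

Variables eligible for adjustment (non-descendants of Us, excluding Us and Qk): {Bv, Zr}.
Backdoor paths from Us to Qk:
  P1: Us <- Bv -> Qa <- Zr -> Qk
  P2: Us <- Bv -> Nm <- Zr -> Qk
  P3: Us <- Bv -> Qk
  P4: Us <- Zr -> Qa <- Bv -> Qk
  P5: Us <- Zr -> Nm <- Bv -> Qk
  P6: Us <- Zr -> Qk
The empty set is not sufficient: P3 (Us <- Bv -> Qk) has no collider blocking it and no conditioned non-collider, so it is open.
Try {Bv, Zr}:
  P1: blocked at fork node Bv ∈ conditioning set.
  P2: blocked at fork node Bv ∈ conditioning set.
  P3: blocked at fork node Bv ∈ conditioning set.
  P4: blocked at fork node Zr ∈ conditioning set.
  P5: blocked at fork node Zr ∈ conditioning set.
  P6: blocked at fork node Zr ∈ conditioning set.
{Bv, Zr} contains no descendant of Us and blocks every backdoor path.
Every element of {Bv, Zr} is needed (dropping Bv leaves P3 open; dropping Zr leaves P6 open), so no proper subset is valid.
Among all size-2 subsets of the eligible variables, only {Bv, Zr} blocks every backdoor path, so it is the unique smallest valid adjustment set.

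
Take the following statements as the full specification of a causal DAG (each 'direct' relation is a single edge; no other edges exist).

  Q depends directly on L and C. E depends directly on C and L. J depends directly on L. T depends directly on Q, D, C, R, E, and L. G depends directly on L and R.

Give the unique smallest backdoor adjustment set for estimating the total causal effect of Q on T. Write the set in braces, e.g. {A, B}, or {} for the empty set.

{C, L}

Variables eligible for adjustment (non-descendants of Q, excluding Q and T): {C, D, E, G, J, L, R}.
Backdoor paths from Q to T:
  P1: Q <- L -> E <- C -> T
  P2: Q <- L -> E -> T
  P3: Q <- L -> T
  P4: Q <- L -> G <- R -> T
  P5: Q <- C -> E <- L -> T
  P6: Q <- C -> E <- L -> G <- R -> T
  P7: Q <- C -> E -> T
  P8: Q <- C -> T
The empty set is not sufficient: P2 (Q <- L -> E -> T) has no collider blocking it and no conditioned non-collider, so it is open.
Try {C, L}:
  P1: blocked at fork node L ∈ conditioning set.
  P2: blocked at fork node L ∈ conditioning set.
  P3: blocked at fork node L ∈ conditioning set.
  P4: blocked at fork node L ∈ conditioning set.
  P5: blocked at fork node C ∈ conditioning set.
  P6: blocked at fork node C ∈ conditioning set.
  P7: blocked at fork node C ∈ conditioning set.
  P8: blocked at fork node C ∈ conditioning set.
{C, L} contains no descendant of Q and blocks every backdoor path.
Every element of {C, L} is needed (dropping C leaves P7 open; dropping L leaves P2 open), so no proper subset is valid.
Among all size-2 subsets of the eligible variables, only {C, L} blocks every backdoor path, so it is the unique smallest valid adjustment set.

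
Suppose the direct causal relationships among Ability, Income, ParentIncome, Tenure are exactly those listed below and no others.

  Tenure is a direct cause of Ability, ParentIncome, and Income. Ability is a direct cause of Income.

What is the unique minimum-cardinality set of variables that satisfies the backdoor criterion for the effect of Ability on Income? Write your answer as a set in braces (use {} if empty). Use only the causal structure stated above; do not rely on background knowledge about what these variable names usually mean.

Variables eligible for adjustment (non-descendants of Ability, excluding Ability and Income): {ParentIncome, Tenure}.
Backdoor paths from Ability to Income:
  P1: Ability <- Tenure -> Income
The empty set is not sufficient: P1 (Ability <- Tenure -> Income) has no collider blocking it and no conditioned non-collider, so it is open.
Try {Tenure}:
  P1: blocked at fork node Tenure ∈ conditioning set.
{Tenure} contains no descendant of Ability and blocks every backdoor path.
No other singleton works — e.g. {ParentIncome} leaves P1 open — so {Tenure} is the unique smallest valid adjustment set.

{Tenure}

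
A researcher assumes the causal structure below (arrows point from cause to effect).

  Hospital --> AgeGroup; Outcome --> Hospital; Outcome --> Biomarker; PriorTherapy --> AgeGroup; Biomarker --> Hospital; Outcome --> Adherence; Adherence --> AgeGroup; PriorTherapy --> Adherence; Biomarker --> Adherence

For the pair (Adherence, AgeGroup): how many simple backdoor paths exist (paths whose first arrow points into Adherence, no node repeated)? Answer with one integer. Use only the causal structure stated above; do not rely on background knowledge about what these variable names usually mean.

A backdoor path from Adherence to AgeGroup is any simple undirected path whose first edge points into Adherence (i.e. leaves Adherence via a parent).
Parents of Adherence: {Biomarker, Outcome, PriorTherapy}.
Enumerating:
  P1: Adherence <- Outcome -> Biomarker -> Hospital -> AgeGroup
  P2: Adherence <- Outcome -> Hospital -> AgeGroup
  P3: Adherence <- Biomarker <- Outcome -> Hospital -> AgeGroup
  P4: Adherence <- Biomarker -> Hospital -> AgeGroup
  P5: Adherence <- PriorTherapy -> AgeGroup
That exhausts the simple backdoor paths. Count: 5.

5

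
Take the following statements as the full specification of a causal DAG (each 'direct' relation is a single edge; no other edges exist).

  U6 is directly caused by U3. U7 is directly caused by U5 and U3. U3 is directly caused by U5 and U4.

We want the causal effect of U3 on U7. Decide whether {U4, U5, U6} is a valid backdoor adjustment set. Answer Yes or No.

No

Backdoor paths from U3 to U7 (paths whose first edge points into U3):
  P1: U3 <- U5 -> U7
Condition 1 (no descendant of U3 in the set): FAILS — U6 is a descendant of U3.
Condition 2 (every backdoor path blocked by {U4, U5, U6}):
  P1: blocked at fork node U5 ∈ conditioning set.
{U4, U5, U6} does not satisfy the backdoor criterion.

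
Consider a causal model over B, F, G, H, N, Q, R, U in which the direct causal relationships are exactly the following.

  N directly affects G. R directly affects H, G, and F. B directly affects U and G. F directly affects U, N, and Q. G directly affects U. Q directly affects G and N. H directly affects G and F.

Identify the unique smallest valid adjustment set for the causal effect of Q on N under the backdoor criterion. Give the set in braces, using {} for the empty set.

Variables eligible for adjustment (non-descendants of Q, excluding Q and N): {B, F, H, R}.
Backdoor paths from Q to N:
  P1: Q <- F <- R -> H -> G <- N
  P2: Q <- F <- R -> G <- N
  P3: Q <- F <- H <- R -> G <- N
  P4: Q <- F <- H -> G <- N
  P5: Q <- F -> N
  P6: Q <- F -> U <- B -> G <- N
  P7: Q <- F -> U <- G <- N
The empty set is not sufficient: P5 (Q <- F -> N) has no collider blocking it and no conditioned non-collider, so it is open.
Try {F}:
  P1: blocked at chain node F ∈ conditioning set.
  P2: blocked at chain node F ∈ conditioning set.
  P3: blocked at chain node F ∈ conditioning set.
  P4: blocked at chain node F ∈ conditioning set.
  P5: blocked at fork node F ∈ conditioning set.
  P6: blocked at fork node F ∈ conditioning set.
  P7: blocked at fork node F ∈ conditioning set.
{F} contains no descendant of Q and blocks every backdoor path.
No other singleton works — e.g. {R} leaves P5 open — so {F} is the unique smallest valid adjustment set.

{F}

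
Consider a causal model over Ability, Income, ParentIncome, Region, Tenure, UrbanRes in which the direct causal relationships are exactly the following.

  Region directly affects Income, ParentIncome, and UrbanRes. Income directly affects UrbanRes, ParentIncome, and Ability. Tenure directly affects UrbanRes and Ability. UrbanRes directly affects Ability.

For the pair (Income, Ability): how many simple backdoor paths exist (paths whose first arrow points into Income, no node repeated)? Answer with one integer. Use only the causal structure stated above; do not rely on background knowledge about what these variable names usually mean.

2

A backdoor path from Income to Ability is any simple undirected path whose first edge points into Income (i.e. leaves Income via a parent).
Parents of Income: {Region}.
Enumerating:
  P1: Income <- Region -> UrbanRes <- Tenure -> Ability
  P2: Income <- Region -> UrbanRes -> Ability
That exhausts the simple backdoor paths. Count: 2.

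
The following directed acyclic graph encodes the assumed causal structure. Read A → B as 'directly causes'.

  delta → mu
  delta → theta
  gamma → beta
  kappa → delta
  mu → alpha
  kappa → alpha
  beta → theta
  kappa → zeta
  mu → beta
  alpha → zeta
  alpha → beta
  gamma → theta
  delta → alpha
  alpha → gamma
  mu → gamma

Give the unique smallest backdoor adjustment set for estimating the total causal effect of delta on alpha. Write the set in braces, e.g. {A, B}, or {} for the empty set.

{kappa}

Variables eligible for adjustment (non-descendants of delta, excluding delta and alpha): {kappa}.
Backdoor paths from delta to alpha:
  P1: delta <- kappa -> alpha
  P2: delta <- kappa -> zeta <- alpha
The empty set is not sufficient: P1 (delta <- kappa -> alpha) has no collider blocking it and no conditioned non-collider, so it is open.
Try {kappa}:
  P1: blocked at fork node kappa ∈ conditioning set.
  P2: blocked at fork node kappa ∈ conditioning set.
{kappa} contains no descendant of delta and blocks every backdoor path.
{kappa} is the unique smallest valid adjustment set.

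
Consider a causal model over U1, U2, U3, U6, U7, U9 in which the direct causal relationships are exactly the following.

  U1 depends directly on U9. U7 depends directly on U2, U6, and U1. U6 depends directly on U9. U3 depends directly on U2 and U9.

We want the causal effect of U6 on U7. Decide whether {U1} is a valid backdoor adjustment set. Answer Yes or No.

Backdoor paths from U6 to U7 (paths whose first edge points into U6):
  P1: U6 <- U9 -> U1 -> U7
  P2: U6 <- U9 -> U3 <- U2 -> U7
Condition 1 (no descendant of U6 in the set): holds — descendants of U6 are {U7}; none are in {U1}.
Condition 2 (every backdoor path blocked by {U1}):
  P1: blocked at chain node U1 ∈ conditioning set.
  P2: blocked at collider U3 (neither it nor any descendant is in the conditioning set).
{U1} satisfies the backdoor criterion.

Yes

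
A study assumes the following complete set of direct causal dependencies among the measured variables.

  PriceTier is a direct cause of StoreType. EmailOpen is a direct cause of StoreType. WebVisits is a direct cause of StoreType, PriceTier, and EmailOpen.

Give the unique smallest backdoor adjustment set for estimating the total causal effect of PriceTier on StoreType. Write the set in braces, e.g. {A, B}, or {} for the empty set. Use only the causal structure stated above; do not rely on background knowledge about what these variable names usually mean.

Variables eligible for adjustment (non-descendants of PriceTier, excluding PriceTier and StoreType): {EmailOpen, WebVisits}.
Backdoor paths from PriceTier to StoreType:
  P1: PriceTier <- WebVisits -> EmailOpen -> StoreType
  P2: PriceTier <- WebVisits -> StoreType
The empty set is not sufficient: P1 (PriceTier <- WebVisits -> EmailOpen -> StoreType) has no collider blocking it and no conditioned non-collider, so it is open.
Try {WebVisits}:
  P1: blocked at fork node WebVisits ∈ conditioning set.
  P2: blocked at fork node WebVisits ∈ conditioning set.
{WebVisits} contains no descendant of PriceTier and blocks every backdoor path.
No other singleton works — e.g. {EmailOpen} leaves P2 open — so {WebVisits} is the unique smallest valid adjustment set.

{WebVisits}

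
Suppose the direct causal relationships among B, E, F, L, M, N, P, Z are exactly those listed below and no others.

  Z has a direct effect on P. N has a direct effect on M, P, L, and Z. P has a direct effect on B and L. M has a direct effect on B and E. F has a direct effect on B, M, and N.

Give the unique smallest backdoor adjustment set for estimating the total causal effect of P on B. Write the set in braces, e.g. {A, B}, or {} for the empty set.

Variables eligible for adjustment (non-descendants of P, excluding P and B): {E, F, M, N, Z}.
Backdoor paths from P to B:
  P1: P <- N <- F -> M -> B
  P2: P <- N <- F -> B
  P3: P <- N -> M <- F -> B
  P4: P <- N -> M -> B
  P5: P <- Z <- N <- F -> M -> B
  P6: P <- Z <- N <- F -> B
  P7: P <- Z <- N -> M <- F -> B
  P8: P <- Z <- N -> M -> B
The empty set is not sufficient: P1 (P <- N <- F -> M -> B) has no collider blocking it and no conditioned non-collider, so it is open.
Try {N}:
  P1: blocked at chain node N ∈ conditioning set.
  P2: blocked at chain node N ∈ conditioning set.
  P3: blocked at fork node N ∈ conditioning set.
  P4: blocked at fork node N ∈ conditioning set.
  P5: blocked at chain node N ∈ conditioning set.
  P6: blocked at chain node N ∈ conditioning set.
  P7: blocked at fork node N ∈ conditioning set.
  P8: blocked at fork node N ∈ conditioning set.
{N} contains no descendant of P and blocks every backdoor path.
No other singleton works — e.g. {F} leaves P4 open — so {N} is the unique smallest valid adjustment set.

{N}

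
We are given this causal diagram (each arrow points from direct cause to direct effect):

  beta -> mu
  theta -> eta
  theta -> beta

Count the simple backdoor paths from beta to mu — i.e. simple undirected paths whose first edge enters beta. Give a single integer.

0

A backdoor path from beta to mu is any simple undirected path whose first edge points into beta (i.e. leaves beta via a parent).
Parents of beta: {theta}.
No simple path from any parent of beta reaches mu without revisiting beta, so there are no backdoor paths.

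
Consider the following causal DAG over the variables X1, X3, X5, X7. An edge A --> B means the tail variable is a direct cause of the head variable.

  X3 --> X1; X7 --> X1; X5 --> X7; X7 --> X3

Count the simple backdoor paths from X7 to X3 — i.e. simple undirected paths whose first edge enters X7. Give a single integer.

A backdoor path from X7 to X3 is any simple undirected path whose first edge points into X7 (i.e. leaves X7 via a parent).
Parents of X7: {X5}.
No simple path from any parent of X7 reaches X3 without revisiting X7, so there are no backdoor paths.

0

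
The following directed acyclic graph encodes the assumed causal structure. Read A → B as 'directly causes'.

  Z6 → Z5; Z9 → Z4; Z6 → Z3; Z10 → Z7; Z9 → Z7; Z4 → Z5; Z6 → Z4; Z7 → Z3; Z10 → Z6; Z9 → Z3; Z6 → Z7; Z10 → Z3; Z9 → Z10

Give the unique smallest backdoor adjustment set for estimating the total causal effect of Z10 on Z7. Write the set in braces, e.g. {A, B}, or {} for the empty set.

Variables eligible for adjustment (non-descendants of Z10, excluding Z10 and Z7): {Z9}.
Backdoor paths from Z10 to Z7:
  P1: Z10 <- Z9 -> Z4 <- Z6 -> Z7
  P2: Z10 <- Z9 -> Z4 <- Z6 -> Z3 <- Z7
  P3: Z10 <- Z9 -> Z4 -> Z5 <- Z6 -> Z7
  P4: Z10 <- Z9 -> Z4 -> Z5 <- Z6 -> Z3 <- Z7
  P5: Z10 <- Z9 -> Z7
  P6: Z10 <- Z9 -> Z3 <- Z6 -> Z7
  P7: Z10 <- Z9 -> Z3 <- Z7
The empty set is not sufficient: P5 (Z10 <- Z9 -> Z7) has no collider blocking it and no conditioned non-collider, so it is open.
Try {Z9}:
  P1: blocked at fork node Z9 ∈ conditioning set.
  P2: blocked at fork node Z9 ∈ conditioning set.
  P3: blocked at fork node Z9 ∈ conditioning set.
  P4: blocked at fork node Z9 ∈ conditioning set.
  P5: blocked at fork node Z9 ∈ conditioning set.
  P6: blocked at fork node Z9 ∈ conditioning set.
  P7: blocked at fork node Z9 ∈ conditioning set.
{Z9} contains no descendant of Z10 and blocks every backdoor path.
{Z9} is the unique smallest valid adjustment set.

{Z9}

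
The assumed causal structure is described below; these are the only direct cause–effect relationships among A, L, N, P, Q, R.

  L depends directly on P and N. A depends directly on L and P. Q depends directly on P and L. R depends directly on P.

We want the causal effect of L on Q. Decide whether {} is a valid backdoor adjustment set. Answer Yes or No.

No

Backdoor paths from L to Q (paths whose first edge points into L):
  P1: L <- P -> Q
Condition 1 (no descendant of L in the set): holds — descendants of L are {A, Q}; none are in {}.
Condition 2 (every backdoor path blocked by {}):
  P1: open — no interior node is in the conditioning set.
{} does not satisfy the backdoor criterion.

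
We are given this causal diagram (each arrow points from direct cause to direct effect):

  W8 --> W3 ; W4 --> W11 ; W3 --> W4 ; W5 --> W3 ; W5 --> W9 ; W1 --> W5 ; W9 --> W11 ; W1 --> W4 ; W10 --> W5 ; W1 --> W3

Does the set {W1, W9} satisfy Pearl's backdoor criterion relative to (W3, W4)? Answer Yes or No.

Yes

Backdoor paths from W3 to W4 (paths whose first edge points into W3):
  P1: W3 <- W1 -> W5 -> W9 -> W11 <- W4
  P2: W3 <- W1 -> W4
  P3: W3 <- W5 <- W1 -> W4
  P4: W3 <- W5 -> W9 -> W11 <- W4
Condition 1 (no descendant of W3 in the set): holds — descendants of W3 are {W11, W4}; none are in {W1, W9}.
Condition 2 (every backdoor path blocked by {W1, W9}):
  P1: blocked at fork node W1 ∈ conditioning set.
  P2: blocked at fork node W1 ∈ conditioning set.
  P3: blocked at fork node W1 ∈ conditioning set.
  P4: blocked at chain node W9 ∈ conditioning set.
{W1, W9} satisfies the backdoor criterion.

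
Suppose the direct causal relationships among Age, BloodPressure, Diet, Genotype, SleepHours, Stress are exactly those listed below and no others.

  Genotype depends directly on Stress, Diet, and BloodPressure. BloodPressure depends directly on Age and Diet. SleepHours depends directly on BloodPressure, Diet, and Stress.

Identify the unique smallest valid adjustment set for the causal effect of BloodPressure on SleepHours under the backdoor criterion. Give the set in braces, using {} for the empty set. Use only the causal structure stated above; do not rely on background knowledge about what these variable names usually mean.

Variables eligible for adjustment (non-descendants of BloodPressure, excluding BloodPressure and SleepHours): {Age, Diet, Stress}.
Backdoor paths from BloodPressure to SleepHours:
  P1: BloodPressure <- Diet -> Genotype <- Stress -> SleepHours
  P2: BloodPressure <- Diet -> SleepHours
The empty set is not sufficient: P2 (BloodPressure <- Diet -> SleepHours) has no collider blocking it and no conditioned non-collider, so it is open.
Try {Diet}:
  P1: blocked at fork node Diet ∈ conditioning set.
  P2: blocked at fork node Diet ∈ conditioning set.
{Diet} contains no descendant of BloodPressure and blocks every backdoor path.
No other singleton works — e.g. {Age} leaves P2 open — so {Diet} is the unique smallest valid adjustment set.

{Diet}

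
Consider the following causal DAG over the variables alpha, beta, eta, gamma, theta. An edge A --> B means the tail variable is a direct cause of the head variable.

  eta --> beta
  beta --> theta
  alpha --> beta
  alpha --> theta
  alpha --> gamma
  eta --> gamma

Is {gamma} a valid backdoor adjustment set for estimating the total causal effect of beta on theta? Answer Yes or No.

No

Backdoor paths from beta to theta (paths whose first edge points into beta):
  P1: beta <- alpha -> theta
  P2: beta <- eta -> gamma <- alpha -> theta
Condition 1 (no descendant of beta in the set): holds — descendants of beta are {theta}; none are in {gamma}.
Condition 2 (every backdoor path blocked by {gamma}):
  P1: open — no interior node is in the conditioning set.
  P2: open — collider(s) gamma are conditioned on (or have a conditioned descendant) and no non-collider on the path is in the set.
{gamma} does not satisfy the backdoor criterion.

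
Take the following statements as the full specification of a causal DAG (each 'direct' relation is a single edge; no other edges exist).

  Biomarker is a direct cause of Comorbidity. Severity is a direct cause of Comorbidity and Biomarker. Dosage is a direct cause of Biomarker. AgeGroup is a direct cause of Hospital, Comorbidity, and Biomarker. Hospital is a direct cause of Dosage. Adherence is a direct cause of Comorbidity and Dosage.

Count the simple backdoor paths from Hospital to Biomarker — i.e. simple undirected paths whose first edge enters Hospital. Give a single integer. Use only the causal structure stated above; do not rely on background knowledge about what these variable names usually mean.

A backdoor path from Hospital to Biomarker is any simple undirected path whose first edge points into Hospital (i.e. leaves Hospital via a parent).
Parents of Hospital: {AgeGroup}.
Enumerating:
  P1: Hospital <- AgeGroup -> Biomarker
  P2: Hospital <- AgeGroup -> Comorbidity <- Severity -> Biomarker
  P3: Hospital <- AgeGroup -> Comorbidity <- Adherence -> Dosage -> Biomarker
  P4: Hospital <- AgeGroup -> Comorbidity <- Biomarker
That exhausts the simple backdoor paths. Count: 4.

4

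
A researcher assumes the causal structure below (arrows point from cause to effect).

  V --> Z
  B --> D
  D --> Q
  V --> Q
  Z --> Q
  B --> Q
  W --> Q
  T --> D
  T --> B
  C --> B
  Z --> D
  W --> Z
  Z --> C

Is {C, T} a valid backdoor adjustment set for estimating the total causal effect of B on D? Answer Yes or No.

Backdoor paths from B to D (paths whose first edge points into B):
  P1: B <- T -> D
  P2: B <- C <- Z <- V -> Q <- D
  P3: B <- C <- Z <- W -> Q <- D
  P4: B <- C <- Z -> D
  P5: B <- C <- Z -> Q <- D
Condition 1 (no descendant of B in the set): holds — descendants of B are {D, Q}; none are in {C, T}.
Condition 2 (every backdoor path blocked by {C, T}):
  P1: blocked at fork node T ∈ conditioning set.
  P2: blocked at chain node C ∈ conditioning set.
  P3: blocked at chain node C ∈ conditioning set.
  P4: blocked at chain node C ∈ conditioning set.
  P5: blocked at chain node C ∈ conditioning set.
{C, T} satisfies the backdoor criterion.

Yes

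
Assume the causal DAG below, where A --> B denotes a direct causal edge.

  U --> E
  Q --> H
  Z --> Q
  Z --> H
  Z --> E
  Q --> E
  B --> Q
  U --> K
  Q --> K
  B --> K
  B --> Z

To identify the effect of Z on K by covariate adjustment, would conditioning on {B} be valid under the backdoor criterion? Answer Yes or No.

Backdoor paths from Z to K (paths whose first edge points into Z):
  P1: Z <- B -> Q -> K
  P2: Z <- B -> Q -> E <- U -> K
  P3: Z <- B -> K
Condition 1 (no descendant of Z in the set): holds — descendants of Z are {E, H, K, Q}; none are in {B}.
Condition 2 (every backdoor path blocked by {B}):
  P1: blocked at fork node B ∈ conditioning set.
  P2: blocked at fork node B ∈ conditioning set.
  P3: blocked at fork node B ∈ conditioning set.
{B} satisfies the backdoor criterion.

Yes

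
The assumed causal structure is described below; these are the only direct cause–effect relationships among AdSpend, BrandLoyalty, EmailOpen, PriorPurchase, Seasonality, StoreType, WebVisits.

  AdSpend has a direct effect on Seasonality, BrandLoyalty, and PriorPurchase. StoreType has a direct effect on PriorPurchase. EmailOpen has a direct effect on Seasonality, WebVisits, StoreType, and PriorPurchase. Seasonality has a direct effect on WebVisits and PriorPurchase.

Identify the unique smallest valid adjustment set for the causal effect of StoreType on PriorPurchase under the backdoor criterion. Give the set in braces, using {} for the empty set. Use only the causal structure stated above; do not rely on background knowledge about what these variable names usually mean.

Variables eligible for adjustment (non-descendants of StoreType, excluding StoreType and PriorPurchase): {AdSpend, BrandLoyalty, EmailOpen, Seasonality, WebVisits}.
Backdoor paths from StoreType to PriorPurchase:
  P1: StoreType <- EmailOpen -> Seasonality <- AdSpend -> PriorPurchase
  P2: StoreType <- EmailOpen -> Seasonality -> PriorPurchase
  P3: StoreType <- EmailOpen -> WebVisits <- Seasonality <- AdSpend -> PriorPurchase
  P4: StoreType <- EmailOpen -> WebVisits <- Seasonality -> PriorPurchase
  P5: StoreType <- EmailOpen -> PriorPurchase
The empty set is not sufficient: P2 (StoreType <- EmailOpen -> Seasonality -> PriorPurchase) has no collider blocking it and no conditioned non-collider, so it is open.
Try {EmailOpen}:
  P1: blocked at fork node EmailOpen ∈ conditioning set.
  P2: blocked at fork node EmailOpen ∈ conditioning set.
  P3: blocked at fork node EmailOpen ∈ conditioning set.
  P4: blocked at fork node EmailOpen ∈ conditioning set.
  P5: blocked at fork node EmailOpen ∈ conditioning set.
{EmailOpen} contains no descendant of StoreType and blocks every backdoor path.
No other singleton works — e.g. {AdSpend} leaves P2 open — so {EmailOpen} is the unique smallest valid adjustment set.

{EmailOpen}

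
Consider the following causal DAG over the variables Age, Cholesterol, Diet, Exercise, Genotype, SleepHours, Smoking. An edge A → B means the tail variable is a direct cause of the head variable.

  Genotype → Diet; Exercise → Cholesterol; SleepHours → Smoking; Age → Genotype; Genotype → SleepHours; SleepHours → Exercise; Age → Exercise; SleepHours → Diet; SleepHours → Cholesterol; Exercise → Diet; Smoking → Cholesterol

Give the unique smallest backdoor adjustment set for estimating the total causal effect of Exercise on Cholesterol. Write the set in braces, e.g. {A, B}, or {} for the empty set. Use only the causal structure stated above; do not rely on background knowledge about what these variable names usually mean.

{SleepHours}

Variables eligible for adjustment (non-descendants of Exercise, excluding Exercise and Cholesterol): {Age, Genotype, SleepHours, Smoking}.
Backdoor paths from Exercise to Cholesterol:
  P1: Exercise <- Age -> Genotype -> SleepHours -> Smoking -> Cholesterol
  P2: Exercise <- Age -> Genotype -> SleepHours -> Cholesterol
  P3: Exercise <- Age -> Genotype -> Diet <- SleepHours -> Smoking -> Cholesterol
  P4: Exercise <- Age -> Genotype -> Diet <- SleepHours -> Cholesterol
  P5: Exercise <- SleepHours -> Smoking -> Cholesterol
  P6: Exercise <- SleepHours -> Cholesterol
The empty set is not sufficient: P1 (Exercise <- Age -> Genotype -> SleepHours -> Smoking -> Cholesterol) has no collider blocking it and no conditioned non-collider, so it is open.
Try {SleepHours}:
  P1: blocked at chain node SleepHours ∈ conditioning set.
  P2: blocked at chain node SleepHours ∈ conditioning set.
  P3: blocked at collider Diet (neither it nor any descendant is in the conditioning set).
  P4: blocked at collider Diet (neither it nor any descendant is in the conditioning set).
  P5: blocked at fork node SleepHours ∈ conditioning set.
  P6: blocked at fork node SleepHours ∈ conditioning set.
{SleepHours} contains no descendant of Exercise and blocks every backdoor path.
No other singleton works — e.g. {Age} leaves P5 open — so {SleepHours} is the unique smallest valid adjustment set.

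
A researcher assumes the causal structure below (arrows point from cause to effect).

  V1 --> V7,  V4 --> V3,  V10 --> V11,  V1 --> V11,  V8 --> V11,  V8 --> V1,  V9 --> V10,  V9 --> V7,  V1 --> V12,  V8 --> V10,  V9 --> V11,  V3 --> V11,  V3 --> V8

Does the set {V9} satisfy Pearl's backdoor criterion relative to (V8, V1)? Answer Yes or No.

Yes

Backdoor paths from V8 to V1 (paths whose first edge points into V8):
  P1: V8 <- V3 -> V11 <- V1
  P2: V8 <- V3 -> V11 <- V9 -> V7 <- V1
  P3: V8 <- V3 -> V11 <- V10 <- V9 -> V7 <- V1
Condition 1 (no descendant of V8 in the set): holds — descendants of V8 are {V1, V10, V11, V12, V7}; none are in {V9}.
Condition 2 (every backdoor path blocked by {V9}):
  P1: blocked at collider V11 (neither it nor any descendant is in the conditioning set).
  P2: blocked at collider V11 (neither it nor any descendant is in the conditioning set).
  P3: blocked at collider V11 (neither it nor any descendant is in the conditioning set).
{V9} satisfies the backdoor criterion.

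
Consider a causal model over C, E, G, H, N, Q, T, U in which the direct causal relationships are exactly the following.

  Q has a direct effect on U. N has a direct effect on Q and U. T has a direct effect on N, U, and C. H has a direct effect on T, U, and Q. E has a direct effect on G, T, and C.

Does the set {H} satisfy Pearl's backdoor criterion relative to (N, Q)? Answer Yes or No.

Yes

Backdoor paths from N to Q (paths whose first edge points into N):
  P1: N <- T <- H -> Q
  P2: N <- T <- H -> U <- Q
  P3: N <- T -> U <- H -> Q
  P4: N <- T -> U <- Q
Condition 1 (no descendant of N in the set): holds — descendants of N are {Q, U}; none are in {H}.
Condition 2 (every backdoor path blocked by {H}):
  P1: blocked at fork node H ∈ conditioning set.
  P2: blocked at fork node H ∈ conditioning set.
  P3: blocked at collider U (neither it nor any descendant is in the conditioning set).
  P4: blocked at collider U (neither it nor any descendant is in the conditioning set).
{H} satisfies the backdoor criterion.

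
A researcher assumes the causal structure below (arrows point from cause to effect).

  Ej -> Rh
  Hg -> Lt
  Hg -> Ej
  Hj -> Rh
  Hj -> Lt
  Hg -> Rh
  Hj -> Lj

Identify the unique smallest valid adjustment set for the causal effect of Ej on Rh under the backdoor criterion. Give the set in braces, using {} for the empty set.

Variables eligible for adjustment (non-descendants of Ej, excluding Ej and Rh): {Hg, Hj, Lj, Lt}.
Backdoor paths from Ej to Rh:
  P1: Ej <- Hg -> Lt <- Hj -> Rh
  P2: Ej <- Hg -> Rh
The empty set is not sufficient: P2 (Ej <- Hg -> Rh) has no collider blocking it and no conditioned non-collider, so it is open.
Try {Hg}:
  P1: blocked at fork node Hg ∈ conditioning set.
  P2: blocked at fork node Hg ∈ conditioning set.
{Hg} contains no descendant of Ej and blocks every backdoor path.
No other singleton works — e.g. {Hj} leaves P2 open — so {Hg} is the unique smallest valid adjustment set.

{Hg}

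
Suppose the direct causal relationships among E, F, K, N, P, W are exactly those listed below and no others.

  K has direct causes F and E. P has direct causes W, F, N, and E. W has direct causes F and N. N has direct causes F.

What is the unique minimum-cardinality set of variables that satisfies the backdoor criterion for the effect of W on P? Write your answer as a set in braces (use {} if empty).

{F, N}

Variables eligible for adjustment (non-descendants of W, excluding W and P): {E, F, K, N}.
Backdoor paths from W to P:
  P1: W <- F -> K <- E -> P
  P2: W <- F -> N -> P
  P3: W <- F -> P
  P4: W <- N <- F -> K <- E -> P
  P5: W <- N <- F -> P
  P6: W <- N -> P
The empty set is not sufficient: P2 (W <- F -> N -> P) has no collider blocking it and no conditioned non-collider, so it is open.
Try {F, N}:
  P1: blocked at fork node F ∈ conditioning set.
  P2: blocked at fork node F ∈ conditioning set.
  P3: blocked at fork node F ∈ conditioning set.
  P4: blocked at chain node N ∈ conditioning set.
  P5: blocked at chain node N ∈ conditioning set.
  P6: blocked at fork node N ∈ conditioning set.
{F, N} contains no descendant of W and blocks every backdoor path.
Every element of {F, N} is needed (dropping F leaves P3 open; dropping N leaves P6 open), so no proper subset is valid.
Among all size-2 subsets of the eligible variables, only {F, N} blocks every backdoor path, so it is the unique smallest valid adjustment set.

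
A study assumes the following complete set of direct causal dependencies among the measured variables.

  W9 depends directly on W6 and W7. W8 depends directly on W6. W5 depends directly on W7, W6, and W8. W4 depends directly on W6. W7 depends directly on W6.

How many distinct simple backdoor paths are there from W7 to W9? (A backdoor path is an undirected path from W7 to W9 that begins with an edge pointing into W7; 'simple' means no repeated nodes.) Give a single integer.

1

A backdoor path from W7 to W9 is any simple undirected path whose first edge points into W7 (i.e. leaves W7 via a parent).
Parents of W7: {W6}.
Enumerating:
  P1: W7 <- W6 -> W9
That exhausts the simple backdoor paths. Count: 1.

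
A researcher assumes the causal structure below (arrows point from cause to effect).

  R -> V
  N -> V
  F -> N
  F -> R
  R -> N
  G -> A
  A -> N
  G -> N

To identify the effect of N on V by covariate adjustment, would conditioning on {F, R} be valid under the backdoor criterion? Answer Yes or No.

Yes

Backdoor paths from N to V (paths whose first edge points into N):
  P1: N <- F -> R -> V
  P2: N <- R -> V
Condition 1 (no descendant of N in the set): holds — descendants of N are {V}; none are in {F, R}.
Condition 2 (every backdoor path blocked by {F, R}):
  P1: blocked at fork node F ∈ conditioning set.
  P2: blocked at fork node R ∈ conditioning set.
{F, R} satisfies the backdoor criterion.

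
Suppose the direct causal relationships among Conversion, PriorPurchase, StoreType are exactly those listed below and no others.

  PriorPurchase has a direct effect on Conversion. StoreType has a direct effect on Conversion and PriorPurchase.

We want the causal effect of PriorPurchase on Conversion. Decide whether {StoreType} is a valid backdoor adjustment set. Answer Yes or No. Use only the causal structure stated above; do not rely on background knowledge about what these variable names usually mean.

Yes

Backdoor paths from PriorPurchase to Conversion (paths whose first edge points into PriorPurchase):
  P1: PriorPurchase <- StoreType -> Conversion
Condition 1 (no descendant of PriorPurchase in the set): holds — descendants of PriorPurchase are {Conversion}; none are in {StoreType}.
Condition 2 (every backdoor path blocked by {StoreType}):
  P1: blocked at fork node StoreType ∈ conditioning set.
{StoreType} satisfies the backdoor criterion.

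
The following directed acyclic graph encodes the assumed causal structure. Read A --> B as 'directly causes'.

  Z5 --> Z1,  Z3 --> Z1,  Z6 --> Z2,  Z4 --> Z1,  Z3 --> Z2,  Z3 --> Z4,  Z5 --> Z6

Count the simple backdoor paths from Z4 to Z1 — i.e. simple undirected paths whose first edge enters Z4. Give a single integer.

2

A backdoor path from Z4 to Z1 is any simple undirected path whose first edge points into Z4 (i.e. leaves Z4 via a parent).
Parents of Z4: {Z3}.
Enumerating:
  P1: Z4 <- Z3 -> Z1
  P2: Z4 <- Z3 -> Z2 <- Z6 <- Z5 -> Z1
That exhausts the simple backdoor paths. Count: 2.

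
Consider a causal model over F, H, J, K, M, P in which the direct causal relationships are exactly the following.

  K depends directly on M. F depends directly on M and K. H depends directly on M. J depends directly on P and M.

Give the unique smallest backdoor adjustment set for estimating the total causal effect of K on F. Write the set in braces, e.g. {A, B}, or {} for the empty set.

Variables eligible for adjustment (non-descendants of K, excluding K and F): {H, J, M, P}.
Backdoor paths from K to F:
  P1: K <- M -> F
The empty set is not sufficient: P1 (K <- M -> F) has no collider blocking it and no conditioned non-collider, so it is open.
Try {M}:
  P1: blocked at fork node M ∈ conditioning set.
{M} contains no descendant of K and blocks every backdoor path.
No other singleton works — e.g. {H} leaves P1 open — so {M} is the unique smallest valid adjustment set.

{M}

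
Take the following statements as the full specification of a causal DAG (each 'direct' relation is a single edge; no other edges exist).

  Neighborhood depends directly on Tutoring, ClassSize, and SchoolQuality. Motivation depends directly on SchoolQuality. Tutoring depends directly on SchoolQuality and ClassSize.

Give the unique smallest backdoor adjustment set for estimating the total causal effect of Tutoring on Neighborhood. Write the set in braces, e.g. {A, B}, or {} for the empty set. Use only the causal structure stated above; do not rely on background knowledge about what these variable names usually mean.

Variables eligible for adjustment (non-descendants of Tutoring, excluding Tutoring and Neighborhood): {ClassSize, Motivation, SchoolQuality}.
Backdoor paths from Tutoring to Neighborhood:
  P1: Tutoring <- SchoolQuality -> Neighborhood
  P2: Tutoring <- ClassSize -> Neighborhood
The empty set is not sufficient: P1 (Tutoring <- SchoolQuality -> Neighborhood) has no collider blocking it and no conditioned non-collider, so it is open.
Try {ClassSize, SchoolQuality}:
  P1: blocked at fork node SchoolQuality ∈ conditioning set.
  P2: blocked at fork node ClassSize ∈ conditioning set.
{ClassSize, SchoolQuality} contains no descendant of Tutoring and blocks every backdoor path.
Every element of {ClassSize, SchoolQuality} is needed (dropping ClassSize leaves P2 open; dropping SchoolQuality leaves P1 open), so no proper subset is valid.
Among all size-2 subsets of the eligible variables, only {ClassSize, SchoolQuality} blocks every backdoor path, so it is the unique smallest valid adjustment set.

{ClassSize, SchoolQuality}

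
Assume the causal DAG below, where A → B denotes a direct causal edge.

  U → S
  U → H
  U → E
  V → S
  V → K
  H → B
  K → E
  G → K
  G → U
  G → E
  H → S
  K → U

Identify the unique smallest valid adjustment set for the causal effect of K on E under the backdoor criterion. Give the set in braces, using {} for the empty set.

Variables eligible for adjustment (non-descendants of K, excluding K and E): {G, V}.
Backdoor paths from K to E:
  P1: K <- V -> S <- U <- G -> E
  P2: K <- V -> S <- U -> E
  P3: K <- V -> S <- H <- U <- G -> E
  P4: K <- V -> S <- H <- U -> E
  P5: K <- G -> U -> E
  P6: K <- G -> E
The empty set is not sufficient: P5 (K <- G -> U -> E) has no collider blocking it and no conditioned non-collider, so it is open.
Try {G}:
  P1: blocked at collider S (neither it nor any descendant is in the conditioning set).
  P2: blocked at collider S (neither it nor any descendant is in the conditioning set).
  P3: blocked at collider S (neither it nor any descendant is in the conditioning set).
  P4: blocked at collider S (neither it nor any descendant is in the conditioning set).
  P5: blocked at fork node G ∈ conditioning set.
  P6: blocked at fork node G ∈ conditioning set.
{G} contains no descendant of K and blocks every backdoor path.
No other singleton works — e.g. {V} leaves P5 open — so {G} is the unique smallest valid adjustment set.

{G}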